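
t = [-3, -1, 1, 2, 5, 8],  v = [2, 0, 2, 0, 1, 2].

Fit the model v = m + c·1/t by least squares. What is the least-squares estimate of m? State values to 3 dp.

m = 1.125

The normal equations are: 6·m + (59/120)·c = 7;  (59/120)·m + (34801/14400)·c = 107/60.
Δ = 6·(34801/14400) − (59/120)² = 8213/576.
m = (7·(34801/14400) − (59/120)·(107/60))/(8213/576) = 230981/205325; c = (6·(107/60) − (59/120)·7)/(8213/576) = 20904/41065.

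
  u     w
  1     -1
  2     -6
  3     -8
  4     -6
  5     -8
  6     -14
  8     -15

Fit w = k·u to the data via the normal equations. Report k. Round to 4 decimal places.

k = -1.9677

Forming MᵀM = [[155]] and Mᵀw = [-305]ᵀ gives MᵀM·[k]ᵀ = Mᵀw.
Hence k = -305 / 155 ≈ -1.96774.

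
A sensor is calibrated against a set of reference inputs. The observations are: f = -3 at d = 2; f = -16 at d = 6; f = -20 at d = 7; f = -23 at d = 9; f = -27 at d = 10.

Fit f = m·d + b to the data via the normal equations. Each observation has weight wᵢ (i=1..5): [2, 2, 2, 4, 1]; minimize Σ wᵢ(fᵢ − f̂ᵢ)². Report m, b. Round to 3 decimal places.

m = -2.872, b = 1.936

Normal-equation sums: Σwᵢ·d·d = 602, Σwᵢ·d = 76, Σwᵢ·1 = 11.
Moment sums: Σwᵢ·d·f = -1582, Σwᵢ·f = -197.
So MᵀWM·[m, b]ᵀ = MᵀWf: [[602, 76]; [76, 11]]·[m, b]ᵀ = [-1582, -197]ᵀ.
det = 602·11 − 76² = 846.
m = ((-1582)·11 − 76·(-197))/846 = -135/47; b = (602·(-197) − 76·(-1582))/846 = 91/47.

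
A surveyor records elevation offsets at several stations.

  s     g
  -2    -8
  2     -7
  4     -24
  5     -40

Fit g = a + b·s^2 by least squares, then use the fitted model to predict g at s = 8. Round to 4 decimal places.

ĝ = -98.5540

With design matrix X, XᵀX = [[4, 49]; [49, 913]] and Xᵀg = [-79, -1444]ᵀ.
Determinant 4·913 − 49² = 1251.
a = ((-79)·913 − 49·(-1444))/1251 = -457/417; b = (4·(-1444) − 49·(-79))/1251 = -635/417.
At s = 8: ĝ = (-457/417)·(1) + (-635/417)·(64) = -13699/139.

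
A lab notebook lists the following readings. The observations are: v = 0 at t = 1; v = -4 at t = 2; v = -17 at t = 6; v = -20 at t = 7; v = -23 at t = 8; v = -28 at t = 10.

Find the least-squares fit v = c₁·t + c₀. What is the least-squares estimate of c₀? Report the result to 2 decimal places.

c₀ = 2.47

Entries of XᵀX: Σt·t = 254, Σt = 34, Σ1 = 6.
Moment sums: Σt·v = -714, Σv = -92.
Δ = 254·6 − 34² = 368.
c₁ = ((-714)·6 − 34·(-92))/368 = -289/92; c₀ = (254·(-92) − 34·(-714))/368 = 227/92.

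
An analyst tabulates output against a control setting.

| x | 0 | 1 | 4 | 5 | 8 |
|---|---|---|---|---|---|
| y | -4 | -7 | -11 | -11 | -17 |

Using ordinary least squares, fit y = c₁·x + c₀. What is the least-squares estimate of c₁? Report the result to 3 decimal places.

Forming AᵀA = [[106, 18]; [18, 5]] and Aᵀy = [-242, -50]ᵀ gives AᵀA·[c₁, c₀]ᵀ = Aᵀy.
Eliminating c₀: 5·(row 1) − 18·(row 2) gives 206·c₁ = 5·(-242) − 18·(-50) = -310, so c₁ = -155/103.
Then c₀ = ((-50) − 18·(-155/103))/5 = -472/103.

c₁ = -1.505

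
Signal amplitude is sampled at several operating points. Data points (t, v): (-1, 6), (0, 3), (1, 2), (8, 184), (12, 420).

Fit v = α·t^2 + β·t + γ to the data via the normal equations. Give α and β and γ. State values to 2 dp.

α = 3.03, β = -1.50, γ = 1.71

The normal equations are: 24834·α + 2240·β + 210·γ = 72264;  2240·α + 210·β + 20·γ = 6508;  210·α + 20·β + 5·γ = 615.
Solving the 3×3 system (Gaussian elimination) gives α = 18461/6091, β = -45732/30455, γ = 52083/30455.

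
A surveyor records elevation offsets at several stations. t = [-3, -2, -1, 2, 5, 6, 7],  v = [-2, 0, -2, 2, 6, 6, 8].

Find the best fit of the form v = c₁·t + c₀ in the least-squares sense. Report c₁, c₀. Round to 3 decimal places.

c₁ = 0.980, c₀ = 0.611

The normal system AᵀA·[c₁, c₀]ᵀ = Aᵀv is [[128, 14]; [14, 7]]·[c₁, c₀]ᵀ = [134, 18]ᵀ.
Determinant 128·7 − 14² = 700.
c₁ = (134·7 − 14·18)/700 = 49/50; c₀ = (128·18 − 14·134)/700 = 107/175.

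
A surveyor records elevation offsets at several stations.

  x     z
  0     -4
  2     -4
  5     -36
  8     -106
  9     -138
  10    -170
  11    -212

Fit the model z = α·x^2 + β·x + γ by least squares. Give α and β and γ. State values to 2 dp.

α = -2.06, β = 3.75, γ = -3.68

Normal-equation sums: Σx^2·x^2 = 35939, Σx^2·x = 3705, Σx^2 = 395, Σx·x = 395, Σx = 45, Σ1 = 7.
And Σx^2·z = -61530, Σx·z = -6310, Σz = -670.
Normal equations: [[35939, 3705, 395]; [3705, 395, 45]; [395, 45, 7]]·[α, β, γ]ᵀ = [-61530, -6310, -670]ᵀ.
Row-reducing yields α = -15145/7357, β = 27619/7357, γ = -27110/7357.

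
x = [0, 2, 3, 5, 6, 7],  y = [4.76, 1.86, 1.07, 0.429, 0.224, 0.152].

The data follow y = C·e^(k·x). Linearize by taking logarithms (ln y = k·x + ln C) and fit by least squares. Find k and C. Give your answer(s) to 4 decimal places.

k = -0.4986, C = 4.8640

Let Y = ln y. Fitting Y = k·x + ln C by least squares:
Σx = 23.0000, Σ(x)² = 123.0000, Σln y = -1.9778, Σx·ln y = -24.9511.
Equations: 123.0000·k + 23.0000·ln C = -24.9511;  23.0000·k + 6·ln C = -1.9778.
Δ = 123.0000·6 − (23.0000)² = 209.0000; k = (-24.9511·6 − 23.0000·-1.9778)/209.0000 = -0.49865, ln C = (123.0000·-1.9778 − 23.0000·-24.9511)/209.0000 = 1.58185, so C = exp(1.58185) = 4.86395.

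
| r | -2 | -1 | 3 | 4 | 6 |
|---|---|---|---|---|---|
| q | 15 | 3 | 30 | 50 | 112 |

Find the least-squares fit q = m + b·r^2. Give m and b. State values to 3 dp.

Setting ∂/∂m … = 0 gives: 5·m + 66·b = 210;  66·m + 1650·b = 5165.
(Σ1 = 5, Σr^2 = 66, Σr^2·r^2 = 1650, Σq = 210, Σr^2·q = 5165.)
Eliminating b: 1650·(row 1) − 66·(row 2) gives 3894·m = 1650·210 − 66·5165 = 5610, so m = 85/59.
Then b = (5165 − 66·(85/59))/1650 = 11965/3894.

m = 1.441, b = 3.073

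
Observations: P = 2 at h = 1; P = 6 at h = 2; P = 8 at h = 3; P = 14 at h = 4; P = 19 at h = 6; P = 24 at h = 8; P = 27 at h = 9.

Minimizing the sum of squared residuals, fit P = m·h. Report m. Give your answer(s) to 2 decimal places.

m = 3.05

Sums needed: Σh·h = 211.
For AᵀP: Σh·P = 643.
So AᵀA·[m]ᵀ = AᵀP: [[211]]·[m]ᵀ = [643]ᵀ.
Hence m = 643 / 211 ≈ 3.04739.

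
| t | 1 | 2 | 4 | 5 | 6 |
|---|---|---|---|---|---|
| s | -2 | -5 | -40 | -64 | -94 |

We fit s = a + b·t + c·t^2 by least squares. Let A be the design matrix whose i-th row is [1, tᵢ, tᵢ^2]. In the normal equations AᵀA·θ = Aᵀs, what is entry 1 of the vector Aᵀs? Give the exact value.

Entry 1 ↔ basis 1, so (Aᵀs)_{1} = Σᵢ sᵢ = (1)·(-2) + (1)·(-5) + (1)·(-40) + (1)·(-64) + (1)·(-94) = -205.

-205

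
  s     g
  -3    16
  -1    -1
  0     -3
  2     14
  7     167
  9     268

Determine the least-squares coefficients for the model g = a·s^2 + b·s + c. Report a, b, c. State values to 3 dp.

a = 3.038, b = 2.794, c = -2.601

Forming AᵀA = [[9060, 1052, 144]; [1052, 144, 14]; [144, 14, 6]] and Aᵀg = [30090, 3562, 461]ᵀ gives AᵀA·[a, b, c]ᵀ = Aᵀg.
Inverting the 3×3 Gram matrix, [a, b, c]ᵀ = [126755/41721, 77699/27814, -108503/41721]ᵀ.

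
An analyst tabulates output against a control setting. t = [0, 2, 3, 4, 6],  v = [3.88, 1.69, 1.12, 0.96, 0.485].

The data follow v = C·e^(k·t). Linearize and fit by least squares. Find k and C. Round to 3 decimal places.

k = -0.340, C = 3.548

With ln vᵢ as the transformed response and tᵢ as the regressor:
XᵀX = [[65.0000, 15.0000]; [15.0000, 5]], rhs = [-3.1155, 1.2295]ᵀ  (here Σt = 15.0000, Σ(t)² = 65.0000, Σln v = 1.2295, Σt·ln v = -3.1155).
Slope k = (n·Σt·ln v − Σt·Σln v)/(n·Σ(t)² − (Σt)²) = (5·-3.1155 − 15.0000·1.2295)/100.0000 = -0.34019; ln C = (Σln v − k·Σt)/n = 1.26647, so C = exp(1.26647) = 3.54832.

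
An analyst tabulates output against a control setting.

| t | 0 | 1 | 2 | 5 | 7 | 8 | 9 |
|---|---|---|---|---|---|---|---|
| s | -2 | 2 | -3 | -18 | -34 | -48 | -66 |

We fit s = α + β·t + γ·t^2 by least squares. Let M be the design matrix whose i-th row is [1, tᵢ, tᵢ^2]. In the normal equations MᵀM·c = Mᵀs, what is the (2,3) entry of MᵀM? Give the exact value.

Row 2 ↔ basis t, column 3 ↔ basis t^2, so (MᵀM)_{2,3} = Σᵢ (t)·(t^2) = (0)·(0) + (1)·(1) + (2)·(4) + (5)·(25) + (7)·(49) + (8)·(64) + (9)·(81) = 1718.

1718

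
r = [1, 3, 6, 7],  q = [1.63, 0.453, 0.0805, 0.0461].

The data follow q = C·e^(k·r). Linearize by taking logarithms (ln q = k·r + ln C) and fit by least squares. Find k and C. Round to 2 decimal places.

With ln qᵢ as the transformed response and rᵢ as the regressor:
Σr = 17.0000, Σ(r)² = 95.0000, Σln q = -5.8997, Σr·ln q = -38.5426.
Equations: 95.0000·k + 17.0000·ln C = -38.5426;  17.0000·k + 4·ln C = -5.8997.
Solving (det = 91.0000): k = -0.59203, ln C = 1.04121, so C = exp(1.04121) = 2.83265.

k = -0.59, C = 2.83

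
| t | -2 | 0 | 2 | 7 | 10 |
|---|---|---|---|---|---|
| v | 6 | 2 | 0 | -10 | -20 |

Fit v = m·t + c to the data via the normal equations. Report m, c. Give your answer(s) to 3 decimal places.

m = -2.089, c = 2.702

Forming XᵀX = [[157, 17]; [17, 5]] and Xᵀv = [-282, -22]ᵀ gives XᵀX·[m, c]ᵀ = Xᵀv.
Δ = 157·5 − 17² = 496.
m = ((-282)·5 − 17·(-22))/496 = -259/124; c = (157·(-22) − 17·(-282))/496 = 335/124.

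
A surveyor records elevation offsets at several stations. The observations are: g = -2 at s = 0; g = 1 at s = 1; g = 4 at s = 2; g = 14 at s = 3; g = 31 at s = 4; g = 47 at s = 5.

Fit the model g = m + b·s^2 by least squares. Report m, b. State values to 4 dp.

m = -2.3745, b = 1.9863

With design matrix X, XᵀX = [[6, 55]; [55, 979]] and Xᵀg = [95, 1814]ᵀ.
Eliminating b: 979·(row 1) − 55·(row 2) gives 2849·m = 979·95 − 55·1814 = -6765, so m = -615/259.
Then b = (1814 − 55·(-615/259))/979 = 5659/2849.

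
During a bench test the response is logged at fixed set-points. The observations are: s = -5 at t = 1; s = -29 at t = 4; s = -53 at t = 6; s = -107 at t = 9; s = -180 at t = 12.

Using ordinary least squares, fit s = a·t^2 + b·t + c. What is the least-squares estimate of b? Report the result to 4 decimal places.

The normal system AᵀA·[a, b, c]ᵀ = Aᵀs is [[28850, 2738, 278]; [2738, 278, 32]; [278, 32, 5]]·[a, b, c]ᵀ = [-36964, -3562, -374]ᵀ.
Solving the 3×3 system (Gaussian elimination) gives a = -419/404, b = -2881/1212, c = -1165/606.

b = -2.3771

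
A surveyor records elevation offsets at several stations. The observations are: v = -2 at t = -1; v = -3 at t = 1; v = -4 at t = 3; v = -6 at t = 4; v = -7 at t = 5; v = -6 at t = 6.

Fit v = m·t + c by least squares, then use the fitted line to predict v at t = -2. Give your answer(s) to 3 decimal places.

Compute the Gram sums: Σt·t = 88, Σt = 18, Σ1 = 6.
For Mᵀv: Σt·v = -108, Σv = -28.
Δ = 88·6 − 18² = 204.
m = ((-108)·6 − 18·(-28))/204 = -12/17; c = (88·(-28) − 18·(-108))/204 = -130/51.
At t = -2: v̂ = (-12/17)·(-2) + (-130/51)·(1) = -58/51.

v̂ = -1.137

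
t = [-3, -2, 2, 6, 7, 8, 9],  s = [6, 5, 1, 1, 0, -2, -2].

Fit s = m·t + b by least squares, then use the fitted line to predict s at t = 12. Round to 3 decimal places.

ŝ = -3.771

Setting ∂/∂m … = 0 gives: 247·m + 27·b = -54;  27·m + 7·b = 9.
det = 247·7 − 27² = 1000.
m = ((-54)·7 − 27·9)/1000 = -621/1000; b = (247·9 − 27·(-54))/1000 = 3681/1000.
At t = 12: ŝ = (-621/1000)·(12) + (3681/1000)·(1) = -3771/1000.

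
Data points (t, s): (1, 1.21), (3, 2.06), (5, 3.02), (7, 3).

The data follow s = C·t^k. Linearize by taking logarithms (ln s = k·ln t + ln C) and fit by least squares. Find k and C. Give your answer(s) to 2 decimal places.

k = 0.50, C = 1.22

Let Y = ln s. Fitting Y = k·ln t + ln C by least squares:
Sums: Σln t = 4.6540, Σ(ln t)² = 7.5838, Σln s = 3.1172, Σln t·ln s = 4.7106.
Normal system: [[7.5838, 4.6540]; [4.6540, 4]]·[k, ln C]ᵀ = [4.7106, 3.1172]ᵀ.
Solving (det = 8.6759): k = 0.49968, ln C = 0.19793, so C = exp(0.19793) = 1.21887.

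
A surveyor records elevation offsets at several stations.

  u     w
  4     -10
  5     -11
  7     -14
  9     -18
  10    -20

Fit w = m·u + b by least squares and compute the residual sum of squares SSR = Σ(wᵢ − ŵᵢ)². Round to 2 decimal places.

SSR = 0.74

MᵀM·[m, b]ᵀ = Mᵀw reads: 271·m + 35·b = -555;  35·m + 5·b = -73.
Determinant 271·5 − 35² = 130.
m = ((-555)·5 − 35·(-73))/130 = -22/13; b = (271·(-73) − 35·(-555))/130 = -179/65.
Residuals: -31/65, 14/65, 3/5, -1/65, -21/65; SSR = 48/65.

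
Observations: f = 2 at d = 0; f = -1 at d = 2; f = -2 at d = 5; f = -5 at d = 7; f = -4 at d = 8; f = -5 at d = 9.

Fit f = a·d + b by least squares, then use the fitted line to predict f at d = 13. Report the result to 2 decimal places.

From the data, Σd·d = 223, Σd = 31, Σ1 = 6.
Right-hand side: Σd·f = -124, Σf = -15.
So XᵀX·[a, b]ᵀ = Xᵀf: [[223, 31]; [31, 6]]·[a, b]ᵀ = [-124, -15]ᵀ.
det = 223·6 − 31² = 377.
a = ((-124)·6 − 31·(-15))/377 = -279/377; b = (223·(-15) − 31·(-124))/377 = 499/377.
At d = 13: f̂ = (-279/377)·(13) + (499/377)·(1) = -3128/377.

f̂ = -8.30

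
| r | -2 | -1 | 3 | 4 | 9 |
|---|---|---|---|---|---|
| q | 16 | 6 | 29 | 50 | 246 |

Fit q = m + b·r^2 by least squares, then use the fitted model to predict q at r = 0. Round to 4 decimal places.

q̂ = 2.7940

Entries of MᵀM: Σ1 = 5, Σr^2 = 111, Σr^2·r^2 = 6915.
And Σq = 347, Σr^2·q = 21057.
MᵀM·[m, b]ᵀ = Mᵀq becomes [[5, 111]; [111, 6915]]·[m, b]ᵀ = [347, 21057]ᵀ.
Δ = 5·6915 − 111² = 22254.
m = (347·6915 − 111·21057)/22254 = 10363/3709; b = (5·21057 − 111·347)/22254 = 11128/3709.
At r = 0: q̂ = (10363/3709)·(1) + (11128/3709)·(0) = 10363/3709.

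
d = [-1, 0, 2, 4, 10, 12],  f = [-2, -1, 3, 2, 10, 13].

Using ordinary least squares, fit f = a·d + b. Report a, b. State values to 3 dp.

a = 1.111, b = -0.835

Normal-equation sums: Σd·d = 265, Σd = 27, Σ1 = 6.
For Xᵀf: Σd·f = 272, Σf = 25.
Δ = 265·6 − 27² = 861.
a = (272·6 − 27·25)/861 = 319/287; b = (265·25 − 27·272)/861 = -719/861.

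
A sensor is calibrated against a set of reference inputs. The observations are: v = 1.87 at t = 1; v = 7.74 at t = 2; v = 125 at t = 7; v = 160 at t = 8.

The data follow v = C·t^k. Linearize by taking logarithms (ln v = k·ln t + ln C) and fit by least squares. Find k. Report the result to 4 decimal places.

k = 2.1595

Linearized form: ln v = k·ln t + ln C. From the 4 transformed points,
XᵀX = [[8.5911, 4.7185]; [4.7185, 4]], rhs = [21.3674, 12.5758]ᵀ  (here Σln t = 4.7185, Σ(ln t)² = 8.5911, Σln v = 12.5758, Σln t·ln v = 21.3674).
Slope k = (n·Σln t·ln v − Σln t·Σln v)/(n·Σ(ln t)² − (Σln t)²) = (4·21.3674 − 4.7185·12.5758)/12.1002 = 2.15954; ln C = (Σln v − k·Σln t)/n = 0.59651.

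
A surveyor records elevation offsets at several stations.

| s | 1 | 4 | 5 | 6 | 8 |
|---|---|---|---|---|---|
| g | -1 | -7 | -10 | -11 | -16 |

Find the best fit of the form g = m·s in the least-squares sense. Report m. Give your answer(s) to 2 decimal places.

The normal system AᵀA·[m]ᵀ = Aᵀg is [[142]]·[m]ᵀ = [-273]ᵀ.
Hence m = -273 / 142 ≈ -1.92254.

m = -1.92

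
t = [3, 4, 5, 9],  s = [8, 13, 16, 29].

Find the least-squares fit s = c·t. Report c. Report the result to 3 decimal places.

c = 3.183

The normal equations are: 131·c = 417.
(Σt·t = 131, Σt·s = 417.)
c = 417/131 = 3.18321.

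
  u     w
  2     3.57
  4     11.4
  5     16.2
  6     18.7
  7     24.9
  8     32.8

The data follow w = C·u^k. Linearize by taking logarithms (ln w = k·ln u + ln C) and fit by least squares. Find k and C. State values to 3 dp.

Linearized form: ln w = k·ln u + ln C. From the 6 transformed points,
AᵀA = [[16.3136, 9.5060]; [9.5060, 6]], rhs = [27.4993, 16.1250]ᵀ  (here Σln u = 9.5060, Σ(ln u)² = 16.3136, Σln w = 16.1250, Σln u·ln w = 27.4993).
Slope k = (n·Σln u·ln w − Σln u·Σln w)/(n·Σ(ln u)² − (Σln u)²) = (6·27.4993 − 9.5060·16.1250)/7.5177 = 1.55784; ln C = (Σln w − k·Σln u)/n = 0.21936, so C = exp(0.21936) = 1.24528.

k = 1.558, C = 1.245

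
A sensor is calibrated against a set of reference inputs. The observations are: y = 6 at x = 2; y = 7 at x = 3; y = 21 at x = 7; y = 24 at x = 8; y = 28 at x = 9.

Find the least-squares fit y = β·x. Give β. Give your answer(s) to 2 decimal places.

β = 3.01

With design matrix A, AᵀA = [[207]] and Aᵀy = [624]ᵀ.
β = 624/207 = 3.01449.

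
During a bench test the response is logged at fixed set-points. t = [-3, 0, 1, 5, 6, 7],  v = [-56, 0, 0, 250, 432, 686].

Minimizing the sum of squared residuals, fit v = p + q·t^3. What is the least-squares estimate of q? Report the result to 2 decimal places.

q = 2.00

Entries of XᵀX: Σ1 = 6, Σt^3 = 658, Σt^3·t^3 = 180660.
And Σv = 1312, Σt^3·v = 361372.
Eliminating q: 180660·(row 1) − 658·(row 2) gives 650996·p = 180660·1312 − 658·361372 = -756856, so p = -189214/162749.
Then q = (361372 − 658·(-189214/162749))/180660 = 326234/162749.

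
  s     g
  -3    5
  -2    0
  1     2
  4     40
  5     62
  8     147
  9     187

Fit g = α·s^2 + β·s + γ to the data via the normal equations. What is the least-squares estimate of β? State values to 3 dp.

From the data, Σs^2·s^2 = 11636, Σs^2·s = 1396, Σs^2 = 200, Σs·s = 200, Σs = 22, Σ1 = 7.
Moment sums: Σs^2·g = 26792, Σs·g = 3316, Σg = 443.
Inverting the 3×3 Gram matrix, [α, β, γ]ᵀ = [108889/54236, 158723/54236, -88797/27118]ᵀ.

β = 2.927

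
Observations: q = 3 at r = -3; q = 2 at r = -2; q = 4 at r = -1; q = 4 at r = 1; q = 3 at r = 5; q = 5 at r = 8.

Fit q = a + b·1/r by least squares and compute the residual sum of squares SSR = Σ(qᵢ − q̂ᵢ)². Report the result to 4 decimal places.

Compute the Gram sums: Σ1 = 6, Σ1/r = -61/120, Σ1/r·1/r = 34801/14400.
Right-hand side: Σq = 21, Σ1/r·q = -31/40.
MᵀM·[a, b]ᵀ = Mᵀq becomes [[6, -61/120]; [-61/120, 34801/14400]]·[a, b]ᵀ = [21, -31/40]ᵀ.
Δ = 6·(34801/14400) − (-61/120)² = 41017/2880.
a = (21·(34801/14400) − (-61/120)·(-31/40))/(41017/2880) = 725148/205085; b = (6·(-31/40) − (-61/120)·21)/(41017/2880) = 17352/41017.
Residuals: -80973/205085, -271598/205085, 181952/205085, 8432/205085, -25449/41017, 289432/205085; SSR = 1040846/205085.

SSR = 5.0752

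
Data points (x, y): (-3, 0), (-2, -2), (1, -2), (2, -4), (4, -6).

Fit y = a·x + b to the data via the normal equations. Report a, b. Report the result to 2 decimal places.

a = -0.73, b = -2.51

Sums needed: Σx·x = 34, Σx = 2, Σ1 = 5.
Moment sums: Σx·y = -30, Σy = -14.
Normal equations: [[34, 2]; [2, 5]]·[a, b]ᵀ = [-30, -14]ᵀ.
Eliminating b: 5·(row 1) − 2·(row 2) gives 166·a = 5·(-30) − 2·(-14) = -122, so a = -61/83.
Then b = ((-14) − 2·(-61/83))/5 = -208/83.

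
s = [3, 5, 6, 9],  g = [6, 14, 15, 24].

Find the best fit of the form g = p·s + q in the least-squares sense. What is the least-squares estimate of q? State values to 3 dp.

Sums needed: Σs·s = 151, Σs = 23, Σ1 = 4.
And Σs·g = 394, Σg = 59.
XᵀX·[p, q]ᵀ = Xᵀg becomes [[151, 23]; [23, 4]]·[p, q]ᵀ = [394, 59]ᵀ.
Eliminating q: 4·(row 1) − 23·(row 2) gives 75·p = 4·394 − 23·59 = 219, so p = 73/25.
Then q = (59 − 23·(73/25))/4 = -51/25.

q = -2.040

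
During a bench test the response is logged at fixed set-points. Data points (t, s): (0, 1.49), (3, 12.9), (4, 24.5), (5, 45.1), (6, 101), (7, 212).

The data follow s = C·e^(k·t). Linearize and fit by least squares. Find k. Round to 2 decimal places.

k = 0.70

Let Y = ln s. Fitting Y = k·t + ln C by least squares:
Σt = 25.0000, Σ(t)² = 135.0000, Σln s = 19.9353, Σt·ln s = 104.6976.
Equations: 135.0000·k + 25.0000·ln C = 104.6976;  25.0000·k + 6·ln C = 19.9353.
Slope k = (n·Σt·ln s − Σt·Σln s)/(n·Σ(t)² − (Σt)²) = (6·104.6976 − 25.0000·19.9353)/185.0000 = 0.70164; ln C = (Σln s − k·Σt)/n = 0.39903.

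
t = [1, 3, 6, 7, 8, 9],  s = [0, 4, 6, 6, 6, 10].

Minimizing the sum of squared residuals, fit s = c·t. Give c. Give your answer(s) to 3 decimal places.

c = 0.950

AᵀA·[c]ᵀ = Aᵀs reads: 240·c = 228.
Hence c = 228 / 240 ≈ 0.95.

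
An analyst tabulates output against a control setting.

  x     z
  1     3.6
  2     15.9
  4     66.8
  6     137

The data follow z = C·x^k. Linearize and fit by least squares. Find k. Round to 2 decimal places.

Linearized form: ln z = k·ln x + ln C. From the 4 transformed points,
Over the data: Σln x = 3.8712, Σ(ln x)² = 5.6127, Σln z = 13.1689, Σln x·ln z = 16.5577.
Normal system: [[5.6127, 3.8712]; [3.8712, 4]]·[k, ln C]ᵀ = [16.5577, 13.1689]ᵀ.
Solving (det = 7.4645): k = 2.04316, ln C = 1.31486.

k = 2.04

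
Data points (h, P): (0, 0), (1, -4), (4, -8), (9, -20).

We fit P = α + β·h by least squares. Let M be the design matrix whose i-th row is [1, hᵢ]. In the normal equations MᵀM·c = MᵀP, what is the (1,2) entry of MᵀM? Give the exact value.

Row 1 ↔ basis 1, column 2 ↔ basis h, so (MᵀM)_{1,2} = Σᵢ h = (1)·(0) + (1)·(1) + (1)·(4) + (1)·(9) = 14.

14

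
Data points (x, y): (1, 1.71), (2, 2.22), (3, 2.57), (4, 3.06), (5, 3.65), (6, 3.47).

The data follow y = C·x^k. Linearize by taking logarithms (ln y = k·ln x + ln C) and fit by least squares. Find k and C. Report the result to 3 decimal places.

Taking logs, ln y = k·ln x + ln C, so regress ln y on ln x.
Over the data: Σln x = 6.5793, Σ(ln x)² = 9.4099, Σln y = 5.9352, Σln x·ln y = 7.4532.
Normal system: [[9.4099, 6.5793]; [6.5793, 6]]·[k, ln C]ᵀ = [7.4532, 5.9352]ᵀ.
Δ = 9.4099·6 − (6.5793)² = 13.1729; k = (7.4532·6 − 6.5793·5.9352)/13.1729 = 0.43045, ln C = (9.4099·5.9352 − 6.5793·7.4532)/13.1729 = 0.51720, so C = exp(0.51720) = 1.67732.

k = 0.430, C = 1.677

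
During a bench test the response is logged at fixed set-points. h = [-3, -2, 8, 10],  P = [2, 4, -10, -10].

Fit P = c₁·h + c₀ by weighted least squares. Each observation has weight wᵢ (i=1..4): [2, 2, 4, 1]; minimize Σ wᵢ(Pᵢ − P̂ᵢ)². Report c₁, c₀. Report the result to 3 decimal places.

Setting ∂/∂c₁ … = 0 gives: 382·c₁ + 32·c₀ = -448;  32·c₁ + 9·c₀ = -38.
(Σwᵢ·h·h = 382, Σwᵢ·h = 32, Σwᵢ·1 = 9, Σwᵢ·h·P = -448, Σwᵢ·P = -38.)
Determinant 382·9 − 32² = 2414.
c₁ = ((-448)·9 − 32·(-38))/2414 = -1408/1207; c₀ = (382·(-38) − 32·(-448))/2414 = -90/1207.

c₁ = -1.167, c₀ = -0.075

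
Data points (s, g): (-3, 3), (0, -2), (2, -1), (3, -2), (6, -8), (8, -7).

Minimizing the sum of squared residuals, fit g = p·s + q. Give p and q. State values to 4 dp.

p = -0.9538, q = -0.2899

Setting ∂/∂p … = 0 gives: 122·p + 16·q = -121;  16·p + 6·q = -17.
(Σs·s = 122, Σs = 16, Σ1 = 6, Σs·g = -121, Σg = -17.)
det = 122·6 − 16² = 476.
p = ((-121)·6 − 16·(-17))/476 = -227/238; q = (122·(-17) − 16·(-121))/476 = -69/238.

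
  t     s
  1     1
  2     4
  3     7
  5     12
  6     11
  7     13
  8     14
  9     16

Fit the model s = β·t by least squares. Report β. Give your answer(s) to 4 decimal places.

β = 1.8699

The normal equations are: 269·β = 503.
(Σt·t = 269, Σt·s = 503.)
Hence β = 503 / 269 ≈ 1.86989.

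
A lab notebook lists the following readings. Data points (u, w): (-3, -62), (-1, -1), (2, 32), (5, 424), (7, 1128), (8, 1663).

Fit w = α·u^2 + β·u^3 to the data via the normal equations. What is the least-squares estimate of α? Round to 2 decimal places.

Entries of AᵀA: Σu^2·u^2 = 7220, Σu^2·u^3 = 52488, Σu^3·u^3 = 396212.
For Aᵀw: Σu^2·w = 171873, Σu^3·w = 1293291.
Normal equations: [[7220, 52488]; [52488, 396212]]·[α, β]ᵀ = [171873, 1293291]ᵀ.
Determinant 7220·396212 − 52488² = 105660496.
α = (171873·396212 − 52488·1293291)/105660496 = 53971767/26415124; β = (7220·1293291 − 52488·171873)/105660496 = 79072749/26415124.

α = 2.04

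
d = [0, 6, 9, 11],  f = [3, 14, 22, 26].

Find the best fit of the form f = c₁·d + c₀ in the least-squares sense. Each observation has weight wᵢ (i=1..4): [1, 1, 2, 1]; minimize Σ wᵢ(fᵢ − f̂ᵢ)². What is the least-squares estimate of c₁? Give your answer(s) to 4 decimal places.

c₁ = 2.1216

Setting ∂/∂c₁ … = 0 gives: 319·c₁ + 35·c₀ = 766;  35·c₁ + 5·c₀ = 87.
Determinant 319·5 − 35² = 370.
c₁ = (766·5 − 35·87)/370 = 157/74; c₀ = (319·87 − 35·766)/370 = 943/370.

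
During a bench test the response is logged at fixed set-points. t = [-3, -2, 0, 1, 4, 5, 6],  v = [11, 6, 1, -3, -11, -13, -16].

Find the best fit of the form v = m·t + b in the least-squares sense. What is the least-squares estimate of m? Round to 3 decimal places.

m = -2.899

AᵀA·[m, b]ᵀ = Aᵀv reads: 91·m + 11·b = -253;  11·m + 7·b = -25.
Eliminating b: 7·(row 1) − 11·(row 2) gives 516·m = 7·(-253) − 11·(-25) = -1496, so m = -374/129.
Then b = ((-25) − 11·(-374/129))/7 = 127/129.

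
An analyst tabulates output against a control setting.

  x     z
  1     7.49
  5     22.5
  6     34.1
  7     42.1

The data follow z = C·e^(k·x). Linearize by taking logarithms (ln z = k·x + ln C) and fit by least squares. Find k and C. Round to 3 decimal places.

k = 0.292, C = 5.547

With ln zᵢ as the transformed response and xᵢ as the regressor:
XᵀX = [[111.0000, 19.0000]; [19.0000, 4]], rhs = [64.9373, 12.3964]ᵀ  (here Σx = 19.0000, Σ(x)² = 111.0000, Σln z = 12.3964, Σx·ln z = 64.9373).
Slope k = (n·Σx·ln z − Σx·Σln z)/(n·Σ(x)² − (Σx)²) = (4·64.9373 − 19.0000·12.3964)/83.0000 = 0.29177; ln C = (Σln z − k·Σx)/n = 1.71320, so C = exp(1.71320) = 5.54668.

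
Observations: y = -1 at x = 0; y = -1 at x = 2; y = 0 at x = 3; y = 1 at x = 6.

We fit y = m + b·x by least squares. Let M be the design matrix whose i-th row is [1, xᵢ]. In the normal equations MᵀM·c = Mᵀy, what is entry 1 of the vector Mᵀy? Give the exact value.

Entry 1 ↔ basis 1, so (Mᵀy)_{1} = Σᵢ yᵢ = (1)·(-1) + (1)·(-1) + (1)·(0) + (1)·(1) = -1.

-1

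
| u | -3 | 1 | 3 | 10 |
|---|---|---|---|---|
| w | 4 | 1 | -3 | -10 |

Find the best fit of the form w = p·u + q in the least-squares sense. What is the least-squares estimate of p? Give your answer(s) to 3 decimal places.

p = -1.104

Normal-equation sums: Σu·u = 119, Σu = 11, Σ1 = 4.
And Σu·w = -120, Σw = -8.
XᵀX·[p, q]ᵀ = Xᵀw becomes [[119, 11]; [11, 4]]·[p, q]ᵀ = [-120, -8]ᵀ.
det = 119·4 − 11² = 355.
p = ((-120)·4 − 11·(-8))/355 = -392/355; q = (119·(-8) − 11·(-120))/355 = 368/355.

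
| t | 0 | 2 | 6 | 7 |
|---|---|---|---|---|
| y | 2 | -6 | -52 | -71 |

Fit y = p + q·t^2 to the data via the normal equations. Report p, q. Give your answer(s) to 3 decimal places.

Entries of MᵀM: Σ1 = 4, Σt^2 = 89, Σt^2·t^2 = 3713.
And Σy = -127, Σt^2·y = -5375.
MᵀM·[p, q]ᵀ = Mᵀy becomes [[4, 89]; [89, 3713]]·[p, q]ᵀ = [-127, -5375]ᵀ.
Δ = 4·3713 − 89² = 6931.
p = ((-127)·3713 − 89·(-5375))/6931 = 6824/6931; q = (4·(-5375) − 89·(-127))/6931 = -10197/6931.

p = 0.985, q = -1.471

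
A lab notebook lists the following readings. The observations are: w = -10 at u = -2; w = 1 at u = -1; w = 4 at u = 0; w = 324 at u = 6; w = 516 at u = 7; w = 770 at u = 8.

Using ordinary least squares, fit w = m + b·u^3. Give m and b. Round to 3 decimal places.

The normal equations are: 6·m + 1062·b = 1605;  1062·m + 426514·b = 641291.
det = 6·426514 − 1062² = 1431240.
m = (1605·426514 − 1062·641291)/1431240 = 145997/59635; b = (6·641291 − 1062·1605)/1431240 = 178603/119270.

m = 2.448, b = 1.497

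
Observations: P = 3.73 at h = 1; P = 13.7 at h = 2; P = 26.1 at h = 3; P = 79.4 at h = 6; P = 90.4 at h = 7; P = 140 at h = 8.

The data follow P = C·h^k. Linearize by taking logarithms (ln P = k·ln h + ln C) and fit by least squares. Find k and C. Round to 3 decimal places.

With ln Pᵢ as the transformed response and ln hᵢ as the regressor:
XᵀX = [[13.0084, 7.6089]; [7.6089, 6]], rhs = [32.2766, 21.0161]ᵀ  (here Σln h = 7.6089, Σ(ln h)² = 13.0084, Σln P = 21.0161, Σln h·ln P = 32.2766).
Solving (det = 20.1558): k = 1.67449, ln C = 1.37919, so C = exp(1.37919) = 3.97169.

k = 1.674, C = 3.972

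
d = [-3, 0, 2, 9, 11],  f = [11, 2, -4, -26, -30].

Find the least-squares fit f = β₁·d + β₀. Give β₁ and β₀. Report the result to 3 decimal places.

β₁ = -2.986, β₀ = 1.947

Compute the Gram sums: Σd·d = 215, Σd = 19, Σ1 = 5.
Moment sums: Σd·f = -605, Σf = -47.
Normal equations: [[215, 19]; [19, 5]]·[β₁, β₀]ᵀ = [-605, -47]ᵀ.
det = 215·5 − 19² = 714.
β₁ = ((-605)·5 − 19·(-47))/714 = -1066/357; β₀ = (215·(-47) − 19·(-605))/714 = 695/357.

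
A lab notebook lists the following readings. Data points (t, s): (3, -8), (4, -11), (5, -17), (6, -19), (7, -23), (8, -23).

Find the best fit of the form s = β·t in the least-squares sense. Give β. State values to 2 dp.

Entries of AᵀA: Σt·t = 199.
And Σt·s = -612.
AᵀA·[β]ᵀ = Aᵀs becomes [[199]]·[β]ᵀ = [-612]ᵀ.
β = (-612)/199 = -3.07538.

β = -3.08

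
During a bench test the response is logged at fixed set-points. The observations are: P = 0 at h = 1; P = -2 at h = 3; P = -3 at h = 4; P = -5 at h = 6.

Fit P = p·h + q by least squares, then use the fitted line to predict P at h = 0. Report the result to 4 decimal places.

The normal system MᵀM·[p, q]ᵀ = MᵀP is [[62, 14]; [14, 4]]·[p, q]ᵀ = [-48, -10]ᵀ.
Determinant 62·4 − 14² = 52.
p = ((-48)·4 − 14·(-10))/52 = -1; q = (62·(-10) − 14·(-48))/52 = 1.
At h = 0: P̂ = (-1)·(0) + (1)·(1) = 1.

P̂ = 1.0000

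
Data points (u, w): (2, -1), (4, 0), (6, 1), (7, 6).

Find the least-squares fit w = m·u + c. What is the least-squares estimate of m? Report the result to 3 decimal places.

Setting ∂/∂m … = 0 gives: 105·m + 19·c = 46;  19·m + 4·c = 6.
det = 105·4 − 19² = 59.
m = (46·4 − 19·6)/59 = 70/59; c = (105·6 − 19·46)/59 = -244/59.

m = 1.186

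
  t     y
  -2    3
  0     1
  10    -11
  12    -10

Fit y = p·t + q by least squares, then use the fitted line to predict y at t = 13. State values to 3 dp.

With design matrix M, MᵀM = [[248, 20]; [20, 4]] and Mᵀy = [-236, -17]ᵀ.
Eliminating q: 4·(row 1) − 20·(row 2) gives 592·p = 4·(-236) − 20·(-17) = -604, so p = -151/148.
Then q = ((-17) − 20·(-151/148))/4 = 63/74.
At t = 13: ŷ = (-151/148)·(13) + (63/74)·(1) = -1837/148.

ŷ = -12.412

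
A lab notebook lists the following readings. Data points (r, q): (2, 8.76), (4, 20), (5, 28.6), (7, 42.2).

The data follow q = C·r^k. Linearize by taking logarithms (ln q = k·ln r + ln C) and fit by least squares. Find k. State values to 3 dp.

Let Y = ln q. Fitting Y = k·ln r + ln C by least squares:
AᵀA = [[8.7791, 5.6348]; [5.6348, 4]], rhs = [18.3367, 12.2618]ᵀ  (here Σln r = 5.6348, Σ(ln r)² = 8.7791, Σln q = 12.2618, Σln r·ln q = 18.3367).
Slope k = (n·Σln r·ln q − Σln r·Σln q)/(n·Σ(ln r)² − (Σln r)²) = (4·18.3367 − 5.6348·12.2618)/3.3656 = 1.26412; ln C = (Σln q − k·Σln r)/n = 1.28467.

k = 1.264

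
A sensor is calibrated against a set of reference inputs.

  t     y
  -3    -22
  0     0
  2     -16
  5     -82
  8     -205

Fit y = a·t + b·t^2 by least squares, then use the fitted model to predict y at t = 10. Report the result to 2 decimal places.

AᵀA·[a, b]ᵀ = Aᵀy reads: 102·a + 618·b = -2016;  618·a + 4818·b = -15432.
det = 102·4818 − 618² = 109512.
a = ((-2016)·4818 − 618·(-15432))/109512 = -2446/1521; b = (102·(-15432) − 618·(-2016))/109512 = -4558/1521.
At t = 10: ŷ = (-2446/1521)·(10) + (-4558/1521)·(100) = -480260/1521.

ŷ = -315.75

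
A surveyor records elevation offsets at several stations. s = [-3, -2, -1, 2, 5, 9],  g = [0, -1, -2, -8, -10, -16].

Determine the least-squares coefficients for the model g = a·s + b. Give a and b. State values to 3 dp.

Normal-equation sums: Σs·s = 124, Σs = 10, Σ1 = 6.
And Σs·g = -206, Σg = -37.
XᵀX·[a, b]ᵀ = Xᵀg becomes [[124, 10]; [10, 6]]·[a, b]ᵀ = [-206, -37]ᵀ.
Δ = 124·6 − 10² = 644.
a = ((-206)·6 − 10·(-37))/644 = -433/322; b = (124·(-37) − 10·(-206))/644 = -632/161.

a = -1.345, b = -3.925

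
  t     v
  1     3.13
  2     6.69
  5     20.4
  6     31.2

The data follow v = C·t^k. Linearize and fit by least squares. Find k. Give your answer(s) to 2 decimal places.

k = 1.25

Let Y = ln v. Fitting Y = k·ln t + ln C by least squares:
Σln t = 4.0943, Σ(ln t)² = 6.2811, Σln v = 9.4976, Σln t·ln v = 12.3351.
Equations: 6.2811·k + 4.0943·ln C = 12.3351;  4.0943·k + 4·ln C = 9.4976.
Solving (det = 8.3609): k = 1.25035, ln C = 1.09456.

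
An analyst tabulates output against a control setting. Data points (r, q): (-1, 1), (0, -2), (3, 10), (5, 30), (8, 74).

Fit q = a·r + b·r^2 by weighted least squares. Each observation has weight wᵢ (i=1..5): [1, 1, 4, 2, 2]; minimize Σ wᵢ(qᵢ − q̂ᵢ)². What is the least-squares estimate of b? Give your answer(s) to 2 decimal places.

b = 1.16

From the data, Σwᵢ·r·r = 215, Σwᵢ·r·r^2 = 1381, Σwᵢ·r^2·r^2 = 9767.
Moment sums: Σwᵢ·r·q = 1603, Σwᵢ·r^2·q = 11333.
Normal equations: [[215, 1381]; [1381, 9767]]·[a, b]ᵀ = [1603, 11333]ᵀ.
Δ = 215·9767 − 1381² = 192744.
a = (1603·9767 − 1381·11333)/192744 = 469/16062; b = (215·11333 − 1381·1603)/192744 = 18571/16062.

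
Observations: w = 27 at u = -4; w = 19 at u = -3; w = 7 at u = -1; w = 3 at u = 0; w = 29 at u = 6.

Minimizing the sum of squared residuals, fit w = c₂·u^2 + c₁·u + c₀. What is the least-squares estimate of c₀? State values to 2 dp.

Setting ∂/∂c₂ … = 0 gives: 1634·c₂ + 124·c₁ + 62·c₀ = 1654;  124·c₂ + 62·c₁ + (-2)·c₀ = 2;  62·c₂ + (-2)·c₁ + 5·c₀ = 85.
(Σu^2·u^2 = 1634, Σu^2·u = 124, Σu^2 = 62, Σu·u = 62, Σu = -2, Σ1 = 5, Σu^2·w = 1654, Σu·w = 2, Σw = 85.)
Inverting the 3×3 Gram matrix, [c₂, c₁, c₀]ᵀ = [396/389, -734/389, 1409/389]ᵀ.

c₀ = 3.62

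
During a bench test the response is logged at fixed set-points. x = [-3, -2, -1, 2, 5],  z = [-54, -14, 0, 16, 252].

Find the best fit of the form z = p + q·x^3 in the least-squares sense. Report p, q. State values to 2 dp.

The normal system MᵀM·[p, q]ᵀ = Mᵀz is [[5, 97]; [97, 16483]]·[p, q]ᵀ = [200, 33198]ᵀ.
Eliminating q: 16483·(row 1) − 97·(row 2) gives 73006·p = 16483·200 − 97·33198 = 76394, so p = 38197/36503.
Then q = (33198 − 97·(38197/36503))/16483 = 73295/36503.

p = 1.05, q = 2.01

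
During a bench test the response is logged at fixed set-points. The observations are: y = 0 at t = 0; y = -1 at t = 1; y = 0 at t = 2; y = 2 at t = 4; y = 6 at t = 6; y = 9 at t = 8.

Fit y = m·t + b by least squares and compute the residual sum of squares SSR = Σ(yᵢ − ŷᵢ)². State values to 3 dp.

Setting ∂/∂m … = 0 gives: 121·m + 21·b = 115;  21·m + 6·b = 16.
(Σt·t = 121, Σt = 21, Σ1 = 6, Σt·y = 115, Σy = 16.)
Eliminating b: 6·(row 1) − 21·(row 2) gives 285·m = 6·115 − 21·16 = 354, so m = 118/95.
Then b = (16 − 21·(118/95))/6 = -479/285.
Residuals: 479/285, -32/57, -229/285, -367/285, 13/57, 212/285; SSR = 1724/285.

SSR = 6.049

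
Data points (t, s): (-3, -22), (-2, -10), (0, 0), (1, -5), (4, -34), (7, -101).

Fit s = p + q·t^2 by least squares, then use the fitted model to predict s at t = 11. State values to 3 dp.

The normal equations are: 6·p + 79·q = -172;  79·p + 2755·q = -5736.
Δ = 6·2755 − 79² = 10289.
p = ((-172)·2755 − 79·(-5736))/10289 = -20716/10289; q = (6·(-5736) − 79·(-172))/10289 = -20828/10289.
At t = 11: ŝ = (-20716/10289)·(1) + (-20828/10289)·(121) = -2540904/10289.

ŝ = -246.953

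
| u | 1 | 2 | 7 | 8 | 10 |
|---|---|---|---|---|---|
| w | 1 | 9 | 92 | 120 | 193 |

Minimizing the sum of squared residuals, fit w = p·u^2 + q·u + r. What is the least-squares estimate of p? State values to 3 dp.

Setting ∂/∂p … = 0 gives: 16514·p + 1864·q + 218·r = 31525;  1864·p + 218·q + 28·r = 3553;  218·p + 28·q + 5·r = 415.
Inverting the 3×3 Gram matrix, [p, q, r]ᵀ = [26237/12714, -6809/4238, 12860/6357]ᵀ.

p = 2.064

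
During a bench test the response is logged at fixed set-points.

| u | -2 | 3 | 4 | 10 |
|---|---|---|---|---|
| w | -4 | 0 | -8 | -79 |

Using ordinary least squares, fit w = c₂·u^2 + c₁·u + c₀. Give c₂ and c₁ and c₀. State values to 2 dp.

Normal-equation sums: Σu^2·u^2 = 10353, Σu^2·u = 1083, Σu^2 = 129, Σu·u = 129, Σu = 15, Σ1 = 4.
Moment sums: Σu^2·w = -8044, Σu·w = -814, Σw = -91.
Normal equations: [[10353, 1083, 129]; [1083, 129, 15]; [129, 15, 4]]·[c₂, c₁, c₀]ᵀ = [-8044, -814, -91]ᵀ.
Inverting the 3×3 Gram matrix, [c₂, c₁, c₀]ᵀ = [-19645/20316, 9933/6772, 4968/1693]ᵀ.

c₂ = -0.97, c₁ = 1.47, c₀ = 2.93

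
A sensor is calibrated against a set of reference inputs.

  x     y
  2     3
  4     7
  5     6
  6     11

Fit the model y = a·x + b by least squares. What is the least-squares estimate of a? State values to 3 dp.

The normal system MᵀM·[a, b]ᵀ = Mᵀy is [[81, 17]; [17, 4]]·[a, b]ᵀ = [130, 27]ᵀ.
det = 81·4 − 17² = 35.
a = (130·4 − 17·27)/35 = 61/35; b = (81·27 − 17·130)/35 = -23/35.

a = 1.743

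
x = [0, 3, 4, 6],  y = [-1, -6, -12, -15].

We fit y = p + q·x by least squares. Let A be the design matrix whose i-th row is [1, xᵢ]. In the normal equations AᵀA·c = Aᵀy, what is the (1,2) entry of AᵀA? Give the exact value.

13

Row 1 ↔ basis 1, column 2 ↔ basis x, so (AᵀA)_{1,2} = Σᵢ x = (1)·(0) + (1)·(3) + (1)·(4) + (1)·(6) = 13.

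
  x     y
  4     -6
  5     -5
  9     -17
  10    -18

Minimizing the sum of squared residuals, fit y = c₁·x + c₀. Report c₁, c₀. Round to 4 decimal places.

Sums needed: Σx·x = 222, Σx = 28, Σ1 = 4.
For Aᵀy: Σx·y = -382, Σy = -46.
Determinant 222·4 − 28² = 104.
c₁ = ((-382)·4 − 28·(-46))/104 = -30/13; c₀ = (222·(-46) − 28·(-382))/104 = 121/26.

c₁ = -2.3077, c₀ = 4.6538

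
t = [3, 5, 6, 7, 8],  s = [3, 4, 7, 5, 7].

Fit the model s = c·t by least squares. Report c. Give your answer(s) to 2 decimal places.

c = 0.89

Forming MᵀM = [[183]] and Mᵀs = [162]ᵀ gives MᵀM·[c]ᵀ = Mᵀs.
Hence c = 162 / 183 ≈ 0.885246.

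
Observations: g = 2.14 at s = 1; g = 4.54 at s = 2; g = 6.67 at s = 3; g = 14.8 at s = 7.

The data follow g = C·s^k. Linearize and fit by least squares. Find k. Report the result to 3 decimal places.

k = 0.990

Taking logs, ln g = k·ln s + ln C, so regress ln g on ln s.
Σln s = 3.7377, Σ(ln s)² = 5.4740, Σln g = 6.8660, Σln s·ln g = 8.3769.
Equations: 5.4740·k + 3.7377·ln C = 8.3769;  3.7377·k + 4·ln C = 6.8660.
Δ = 5.4740·4 − (3.7377)² = 7.9257; k = (8.3769·4 − 3.7377·6.8660)/7.9257 = 0.98981, ln C = (5.4740·6.8660 − 3.7377·8.3769)/7.9257 = 0.79160.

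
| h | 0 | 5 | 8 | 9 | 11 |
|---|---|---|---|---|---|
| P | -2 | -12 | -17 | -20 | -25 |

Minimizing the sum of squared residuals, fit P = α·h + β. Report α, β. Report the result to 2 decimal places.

Forming MᵀM = [[291, 33]; [33, 5]] and MᵀP = [-651, -76]ᵀ gives MᵀM·[α, β]ᵀ = MᵀP.
Eliminating β: 5·(row 1) − 33·(row 2) gives 366·α = 5·(-651) − 33·(-76) = -747, so α = -249/122.
Then β = ((-76) − 33·(-249/122))/5 = -211/122.

α = -2.04, β = -1.73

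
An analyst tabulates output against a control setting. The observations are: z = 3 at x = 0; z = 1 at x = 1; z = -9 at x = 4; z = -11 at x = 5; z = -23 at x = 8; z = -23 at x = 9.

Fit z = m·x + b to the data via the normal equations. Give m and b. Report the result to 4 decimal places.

m = -3.0840, b = 3.5445

The normal system MᵀM·[m, b]ᵀ = Mᵀz is [[187, 27]; [27, 6]]·[m, b]ᵀ = [-481, -62]ᵀ.
Eliminating b: 6·(row 1) − 27·(row 2) gives 393·m = 6·(-481) − 27·(-62) = -1212, so m = -404/131.
Then b = ((-62) − 27·(-404/131))/6 = 1393/393.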